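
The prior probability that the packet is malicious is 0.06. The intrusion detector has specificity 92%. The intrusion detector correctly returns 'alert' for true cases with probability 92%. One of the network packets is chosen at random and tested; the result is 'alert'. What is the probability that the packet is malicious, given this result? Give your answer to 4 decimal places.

Write H for 'the packet is malicious'. Prior odds H:¬H = 0.06/0.94 = 0.063830. For the 'alert' outcome, the likelihood ratio is 0.92/0.08 = 11.500.
Posterior odds = 0.063830 × 11.500 = 0.73404, so P(H|E) = 0.73404/(1+0.73404) = 0.4233.

P(H | E) ≈ 0.4233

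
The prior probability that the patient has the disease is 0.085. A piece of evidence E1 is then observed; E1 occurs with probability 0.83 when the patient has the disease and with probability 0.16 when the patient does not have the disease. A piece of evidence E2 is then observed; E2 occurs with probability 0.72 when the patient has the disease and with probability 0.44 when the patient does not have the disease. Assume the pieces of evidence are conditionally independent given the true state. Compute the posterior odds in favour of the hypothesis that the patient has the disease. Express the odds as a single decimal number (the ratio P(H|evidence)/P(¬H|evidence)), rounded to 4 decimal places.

Prior odds = 0.085/(1−0.085) = 0.092896.
Likelihood ratio for E1 = 0.83/0.16 = 5.1875.
Likelihood ratio for E2 = 0.72/0.44 = 1.6364.
Posterior odds = prior odds × LR₁ × LR₂ = 0.78856.

Posterior odds ≈ 0.7886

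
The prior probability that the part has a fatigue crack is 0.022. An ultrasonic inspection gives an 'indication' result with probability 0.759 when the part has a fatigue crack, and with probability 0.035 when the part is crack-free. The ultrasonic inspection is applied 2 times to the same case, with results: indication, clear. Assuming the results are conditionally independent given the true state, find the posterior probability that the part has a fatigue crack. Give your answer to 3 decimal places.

Posterior P(H) ≈ 0.109

With H the event that the part has a fatigue crack, the joint likelihood of the observed sequence is P(data|H) = 0.759·0.241 = 0.18292 and P(data|¬H) = 0.035·0.965 = 0.033775.
Bayes: P(H|data) = 0.022·0.18292 / (0.022·0.18292 + 0.978·0.033775) = 0.0040242/0.037056 = 0.1086.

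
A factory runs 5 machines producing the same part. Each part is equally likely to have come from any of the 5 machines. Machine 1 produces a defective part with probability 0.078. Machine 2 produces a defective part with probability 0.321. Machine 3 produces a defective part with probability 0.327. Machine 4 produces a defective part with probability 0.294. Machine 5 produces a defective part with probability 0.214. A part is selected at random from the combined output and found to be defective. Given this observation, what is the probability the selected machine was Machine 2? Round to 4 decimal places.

Posterior probability ≈ 0.2601

Tabulate prior·likelihood by source: [1] prior 0.2, lik 0.078, product 0.01560; [2] prior 0.2, lik 0.321, product 0.06420; [3] prior 0.2, lik 0.327, product 0.06540; [4] prior 0.2, lik 0.294, product 0.05880; [5] prior 0.2, lik 0.214, product 0.04280.
Normalizing constant = 0.24680; the posterior for Machine 2 is its product over the sum, 0.06420/0.24680 = 0.2601.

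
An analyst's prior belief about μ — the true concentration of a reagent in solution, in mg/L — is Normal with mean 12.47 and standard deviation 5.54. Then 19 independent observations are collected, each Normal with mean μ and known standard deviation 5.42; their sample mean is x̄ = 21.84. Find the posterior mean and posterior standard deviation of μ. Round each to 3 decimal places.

Posterior mean ≈ 21.391; posterior SD ≈ 1.213

With known σ, the Normal prior is conjugate. Weight on the data is w = (n/σ²)/(n/σ² + 1/τ₀²) = 0.646778/(0.646778+0.0325822) = 0.95204.
Posterior mean = w·x̄ + (1−w)·μ₀ = 0.95204·21.84 + 0.047960·12.47 = 21.391. Posterior variance = 1/(0.646778+0.0325822) = 1.47197, so SD = 1.213.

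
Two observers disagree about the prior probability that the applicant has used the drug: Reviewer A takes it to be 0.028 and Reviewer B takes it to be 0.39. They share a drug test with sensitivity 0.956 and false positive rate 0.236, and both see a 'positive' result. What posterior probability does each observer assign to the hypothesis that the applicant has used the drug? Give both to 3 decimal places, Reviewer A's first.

Reviewer A: 0.104; Reviewer B: 0.721

The likelihood ratio for a 'positive' result is 0.956/0.236 = 4.0508.
Reviewer A: prior odds 0.028/0.972 = 0.028807; posterior odds 0.11669; posterior probability 0.104.
Reviewer B: prior odds 0.39/0.61 = 0.63934; posterior odds 2.5899; posterior probability 0.721.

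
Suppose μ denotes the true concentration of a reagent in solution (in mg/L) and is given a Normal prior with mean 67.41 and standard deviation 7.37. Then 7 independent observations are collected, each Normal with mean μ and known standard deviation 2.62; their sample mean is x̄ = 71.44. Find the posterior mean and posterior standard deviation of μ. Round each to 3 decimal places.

With known σ, the Normal prior is conjugate. Weight on the data is w = (n/σ²)/(n/σ² + 1/τ₀²) = 1.01975/(1.01975+0.0184105) = 0.98227.
Posterior mean = w·x̄ + (1−w)·μ₀ = 0.98227·71.44 + 0.017734·67.41 = 71.369. Posterior variance = 1/(1.01975+0.0184105) = 0.963238, so SD = 0.981.

Posterior mean ≈ 71.369; posterior SD ≈ 0.981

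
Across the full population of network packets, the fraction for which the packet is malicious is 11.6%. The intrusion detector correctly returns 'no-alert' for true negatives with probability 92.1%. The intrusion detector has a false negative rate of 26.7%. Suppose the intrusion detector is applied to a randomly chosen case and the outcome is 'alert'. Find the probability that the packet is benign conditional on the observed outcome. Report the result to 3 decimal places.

Let H be the event that the packet is malicious. P(H) = 0.116, so P(¬H) = 0.884. With E the 'alert' result, P(E|H) = 0.733 and P(E|¬H) = 0.079.
P(E) = 0.733·0.116 + 0.079·0.884 = 0.085028 + 0.069836 = 0.15486.
By Bayes' theorem, P(H|E) = 0.085028 / 0.15486 = 0.549. Hence P(¬H|E) = 1 − 0.549 = 0.451.

P(¬H | E) ≈ 0.451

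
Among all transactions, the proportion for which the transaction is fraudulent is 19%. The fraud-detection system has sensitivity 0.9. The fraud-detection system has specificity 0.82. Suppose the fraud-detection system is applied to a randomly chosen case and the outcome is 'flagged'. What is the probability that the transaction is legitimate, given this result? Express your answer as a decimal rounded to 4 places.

P(¬H | E) ≈ 0.4602

Let H be the event that the transaction is fraudulent. P(H) = 0.19, so P(¬H) = 0.81. With E the 'flagged' result, P(E|H) = 0.9 and P(E|¬H) = 0.18.
P(E) = 0.9·0.19 + 0.18·0.81 = 0.17100 + 0.14580 = 0.31680.
By Bayes' theorem, P(H|E) = 0.17100 / 0.31680 = 0.5398. Hence P(¬H|E) = 1 − 0.5398 = 0.4602.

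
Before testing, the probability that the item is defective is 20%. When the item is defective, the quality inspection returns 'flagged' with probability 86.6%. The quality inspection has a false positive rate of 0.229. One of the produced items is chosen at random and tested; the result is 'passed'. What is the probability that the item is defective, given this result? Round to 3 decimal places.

P(H | E) ≈ 0.042

Write H for 'the item is defective'. Prior odds H:¬H = 0.2/0.8 = 0.25000. For the 'passed' outcome, the likelihood ratio is 0.134/0.771 = 0.17380.
Posterior odds = 0.25000 × 0.17380 = 0.043450, so P(H|E) = 0.043450/(1+0.043450) = 0.042.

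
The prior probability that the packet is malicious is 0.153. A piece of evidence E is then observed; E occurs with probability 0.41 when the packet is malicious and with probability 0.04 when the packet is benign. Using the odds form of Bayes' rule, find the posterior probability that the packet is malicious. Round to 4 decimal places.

Posterior probability ≈ 0.6493

Prior odds = 0.153/(1−0.153) = 0.18064.
Likelihood ratio for E = 0.41/0.04 = 10.250.
Posterior odds = prior odds × LR = 1.8515.
Posterior probability = odds/(1+odds) = 1.8515/2.8515 = 0.6493.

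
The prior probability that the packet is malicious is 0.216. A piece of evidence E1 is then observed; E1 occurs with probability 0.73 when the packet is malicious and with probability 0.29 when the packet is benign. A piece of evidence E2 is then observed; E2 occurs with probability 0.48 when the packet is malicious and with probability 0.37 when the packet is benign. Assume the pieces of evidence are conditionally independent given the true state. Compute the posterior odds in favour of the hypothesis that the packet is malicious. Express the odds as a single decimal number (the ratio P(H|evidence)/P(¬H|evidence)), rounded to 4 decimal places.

Posterior odds ≈ 0.8997

Prior odds = 0.216/(1−0.216) = 0.27551. In log-odds, ln(0.27551) = -1.2891.
Add log likelihood ratios: ln(2.5172) + ln(1.2973) = 1.1834.
Posterior log-odds = -0.10568, so posterior odds = exp(-0.10568) = 0.89971.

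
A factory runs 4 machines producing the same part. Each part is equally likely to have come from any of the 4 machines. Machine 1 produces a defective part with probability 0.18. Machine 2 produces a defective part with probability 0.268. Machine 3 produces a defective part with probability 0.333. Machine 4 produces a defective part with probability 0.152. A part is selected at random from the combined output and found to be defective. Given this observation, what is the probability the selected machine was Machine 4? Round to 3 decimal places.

P(defective|M1) = 0.18; P(defective|M2) = 0.268; P(defective|M3) = 0.333; P(defective|M4) = 0.152.
Prior × likelihood for each source: 0.25·0.18=0.04500, 0.25·0.268=0.06700, 0.25·0.333=0.08325, 0.25·0.152=0.03800. Summing gives P(defective) = 0.23325.
P(Machine 4 | defective) = 0.03800 / 0.23325 = 0.163.

Posterior probability ≈ 0.163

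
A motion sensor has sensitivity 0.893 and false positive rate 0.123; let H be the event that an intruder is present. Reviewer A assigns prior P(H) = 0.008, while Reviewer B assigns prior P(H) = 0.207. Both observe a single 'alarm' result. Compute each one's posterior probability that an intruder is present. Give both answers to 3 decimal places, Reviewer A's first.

Reviewer A: 0.055; Reviewer B: 0.655

P('+'|H) = 0.893, P('+'|¬H) = 0.123.
Reviewer A: numerator 0.893·0.008 = 0.0071440; evidence = 0.0071440+0.123·0.992 = 0.12916; posterior = 0.055.
Reviewer B: numerator 0.893·0.207 = 0.18485; evidence = 0.18485+0.123·0.793 = 0.28239; posterior = 0.655.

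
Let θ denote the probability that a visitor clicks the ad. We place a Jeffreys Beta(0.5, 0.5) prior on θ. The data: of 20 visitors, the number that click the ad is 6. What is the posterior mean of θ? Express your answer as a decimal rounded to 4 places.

The binomial likelihood is conjugate to the Beta prior: with 6 successes and 14 failures, the posterior is Beta(0.5+6, 0.5+14) = Beta(6.5, 14.5).
Posterior mean = α/(α+β) = 6.5/21 = 0.3095.

Posterior mean ≈ 0.3095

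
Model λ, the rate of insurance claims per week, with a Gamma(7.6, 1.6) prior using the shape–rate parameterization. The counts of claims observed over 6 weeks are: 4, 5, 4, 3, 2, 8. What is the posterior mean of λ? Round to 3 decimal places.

The Poisson likelihood adds the total count to the shape and the number of exposure periods to the rate. Here ∑xᵢ = 26 and n = 6, so shape 7.6→33.6 and rate 1.6→7.6.
E[λ | data] = 33.6/7.6 = 4.421.

Posterior mean ≈ 4.421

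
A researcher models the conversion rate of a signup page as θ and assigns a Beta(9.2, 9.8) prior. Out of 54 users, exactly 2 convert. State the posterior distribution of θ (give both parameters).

Posterior: Beta(11.2, 61.8)

Observing 2 successes and 52 failures updates Beta(9.2, 9.8) by adding the success and failure counts to the two shape parameters: α = 9.2+2 = 11.2, β = 9.8+52 = 61.8.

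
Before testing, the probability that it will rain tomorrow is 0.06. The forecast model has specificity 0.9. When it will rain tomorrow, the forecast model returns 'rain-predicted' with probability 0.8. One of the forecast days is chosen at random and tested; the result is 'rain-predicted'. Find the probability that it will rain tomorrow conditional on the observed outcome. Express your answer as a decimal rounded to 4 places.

P(H | E) ≈ 0.3380

Write H for 'it will rain tomorrow'. Prior odds H:¬H = 0.06/0.94 = 0.063830. For the 'rain-predicted' outcome, the likelihood ratio is 0.8/0.1 = 8.0000.
Posterior odds = 0.063830 × 8.0000 = 0.51064, so P(H|E) = 0.51064/(1+0.51064) = 0.3380.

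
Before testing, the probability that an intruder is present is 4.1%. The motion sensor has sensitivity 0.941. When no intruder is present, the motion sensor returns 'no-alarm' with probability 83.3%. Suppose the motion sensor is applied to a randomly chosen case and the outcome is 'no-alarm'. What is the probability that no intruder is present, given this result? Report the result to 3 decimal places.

Write H for 'an intruder is present'. Prior odds H:¬H = 0.041/0.959 = 0.042753. For the 'no-alarm' outcome, the likelihood ratio is 0.059/0.833 = 0.070828.
Posterior odds = 0.042753 × 0.070828 = 0.0030281, so P(H|E) = 0.0030281/(1+0.0030281) = 0.003. Then P(¬H|E) = 1 − 0.003 = 0.997.

P(¬H | E) ≈ 0.997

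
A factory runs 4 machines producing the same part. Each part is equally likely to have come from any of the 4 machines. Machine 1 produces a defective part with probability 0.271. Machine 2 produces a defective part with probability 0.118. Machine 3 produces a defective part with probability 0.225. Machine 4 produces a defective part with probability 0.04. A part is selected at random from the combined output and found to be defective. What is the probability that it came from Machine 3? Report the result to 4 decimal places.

Posterior probability ≈ 0.3440

Tabulate prior·likelihood by source: [1] prior 0.25, lik 0.271, product 0.06775; [2] prior 0.25, lik 0.118, product 0.02950; [3] prior 0.25, lik 0.225, product 0.05625; [4] prior 0.25, lik 0.04, product 0.01000.
Normalizing constant = 0.16350; the posterior for Machine 3 is its product over the sum, 0.05625/0.16350 = 0.3440.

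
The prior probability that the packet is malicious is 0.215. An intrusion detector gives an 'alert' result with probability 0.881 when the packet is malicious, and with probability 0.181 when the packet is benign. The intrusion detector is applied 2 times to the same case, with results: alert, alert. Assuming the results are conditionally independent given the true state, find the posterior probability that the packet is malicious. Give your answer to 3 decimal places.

Let H be the event that the packet is malicious; start with P(H) = 0.215. P('alert'|H) = 0.881, P('alert'|¬H) = 0.181.
Update on result 1 ('alert'): P(H) ← 0.881·0.2150 / (0.881·0.2150 + 0.181·0.7850) = 0.18942/0.33150 = 0.5714.
Update on result 2 ('alert'): P(H) ← 0.881·0.5714 / (0.881·0.5714 + 0.181·0.4286) = 0.50339/0.58097 = 0.8665.

Posterior P(H) ≈ 0.866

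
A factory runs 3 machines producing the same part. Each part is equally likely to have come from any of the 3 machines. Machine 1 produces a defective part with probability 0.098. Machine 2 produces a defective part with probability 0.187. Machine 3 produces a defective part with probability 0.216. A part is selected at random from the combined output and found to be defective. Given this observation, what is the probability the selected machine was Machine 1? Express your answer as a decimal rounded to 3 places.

Posterior probability ≈ 0.196

P(defective|M1) = 0.098; P(defective|M2) = 0.187; P(defective|M3) = 0.216.
Prior × likelihood for each source: 0.333333·0.098=0.03267, 0.333333·0.187=0.06233, 0.333333·0.216=0.07200. Summing gives P(defective) = 0.16700.
P(Machine 1 | defective) = 0.03267 / 0.16700 = 0.196.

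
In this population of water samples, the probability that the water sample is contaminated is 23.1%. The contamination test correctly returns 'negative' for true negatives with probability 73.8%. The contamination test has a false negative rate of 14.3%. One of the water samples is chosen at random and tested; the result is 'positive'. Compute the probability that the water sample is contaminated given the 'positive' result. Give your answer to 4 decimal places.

P(H | E) ≈ 0.4956

Write H for 'the water sample is contaminated'. Prior odds H:¬H = 0.231/0.769 = 0.30039. For the 'positive' outcome, the likelihood ratio is 0.857/0.262 = 3.2710.
Posterior odds = 0.30039 × 3.2710 = 0.98257, so P(H|E) = 0.98257/(1+0.98257) = 0.4956.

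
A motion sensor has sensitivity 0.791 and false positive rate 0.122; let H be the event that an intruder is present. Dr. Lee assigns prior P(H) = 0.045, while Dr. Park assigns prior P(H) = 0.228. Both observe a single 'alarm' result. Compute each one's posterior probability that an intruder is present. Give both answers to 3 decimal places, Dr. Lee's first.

The likelihood ratio for an 'alarm' result is 0.791/0.122 = 6.4836.
Dr. Lee: prior odds 0.045/0.955 = 0.047120; posterior odds 0.30551; posterior probability 0.234.
Dr. Park: prior odds 0.228/0.772 = 0.29534; posterior odds 1.9148; posterior probability 0.657.

Dr. Lee: 0.234; Dr. Park: 0.657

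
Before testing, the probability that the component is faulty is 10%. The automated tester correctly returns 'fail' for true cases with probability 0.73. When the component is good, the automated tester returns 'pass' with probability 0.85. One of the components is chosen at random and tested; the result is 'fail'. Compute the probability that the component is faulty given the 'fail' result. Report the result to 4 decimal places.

Write H for 'the component is faulty'. Prior odds H:¬H = 0.1/0.9 = 0.11111. For the 'fail' outcome, the likelihood ratio is 0.73/0.15 = 4.8667.
Posterior odds = 0.11111 × 4.8667 = 0.54074, so P(H|E) = 0.54074/(1+0.54074) = 0.3510.

P(H | E) ≈ 0.3510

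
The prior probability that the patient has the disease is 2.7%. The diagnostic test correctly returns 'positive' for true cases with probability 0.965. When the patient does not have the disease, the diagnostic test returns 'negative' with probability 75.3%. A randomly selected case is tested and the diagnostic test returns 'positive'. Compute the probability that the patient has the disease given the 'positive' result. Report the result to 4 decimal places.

P(H | E) ≈ 0.0978

Let H be the event that the patient has the disease. P(H) = 0.027, so P(¬H) = 0.973. With E the 'positive' result, P(E|H) = 0.965 and P(E|¬H) = 0.247.
P(E) = 0.965·0.027 + 0.247·0.973 = 0.026055 + 0.24033 = 0.26639.
By Bayes' theorem, P(H|E) = 0.026055 / 0.26639 = 0.0978.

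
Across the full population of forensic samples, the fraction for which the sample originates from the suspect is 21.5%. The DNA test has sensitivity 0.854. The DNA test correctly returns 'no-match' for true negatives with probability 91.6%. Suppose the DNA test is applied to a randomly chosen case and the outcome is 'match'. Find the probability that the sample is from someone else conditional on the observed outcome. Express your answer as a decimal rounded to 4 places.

P(¬H | E) ≈ 0.2642

Write H for 'the sample originates from the suspect'. Prior odds H:¬H = 0.215/0.785 = 0.27389. For the 'match' outcome, the likelihood ratio is 0.854/0.084 = 10.167.
Posterior odds = 0.27389 × 10.167 = 2.7845, so P(H|E) = 2.7845/(1+2.7845) = 0.7358. Then P(¬H|E) = 1 − 0.7358 = 0.2642.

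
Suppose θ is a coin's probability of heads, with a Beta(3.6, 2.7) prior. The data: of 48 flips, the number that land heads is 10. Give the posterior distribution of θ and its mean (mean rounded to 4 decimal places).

Observing 10 successes and 38 failures updates Beta(3.6, 2.7) by adding the success and failure counts to the two shape parameters: α = 3.6+10 = 13.6, β = 2.7+38 = 40.7.
Posterior mean = α/(α+β) = 13.6/54.3 = 0.2505.

Posterior: Beta(13.6, 40.7); mean ≈ 0.2505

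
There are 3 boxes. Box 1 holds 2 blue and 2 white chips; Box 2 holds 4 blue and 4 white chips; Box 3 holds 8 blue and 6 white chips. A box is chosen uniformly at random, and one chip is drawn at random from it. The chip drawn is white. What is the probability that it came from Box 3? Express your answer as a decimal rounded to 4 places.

Posterior probability ≈ 0.3000

P(white|Box 1) = 0.5; P(white|Box 2) = 0.5; P(white|Box 3) = 0.4286.
Prior × likelihood for each source: 0.333333·0.5=0.1667, 0.333333·0.5=0.1667, 0.333333·0.4286=0.1429. Summing gives P(white) = 0.47619.
P(Box 3 | white) = 0.1429 / 0.47619 = 0.3000.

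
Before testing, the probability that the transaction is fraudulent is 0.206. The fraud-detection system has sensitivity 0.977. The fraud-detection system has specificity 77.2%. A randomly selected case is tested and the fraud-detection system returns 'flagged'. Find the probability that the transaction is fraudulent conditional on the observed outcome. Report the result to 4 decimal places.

Write H for 'the transaction is fraudulent'. Prior odds H:¬H = 0.206/0.794 = 0.25945. For the 'flagged' outcome, the likelihood ratio is 0.977/0.228 = 4.2851.
Posterior odds = 0.25945 × 4.2851 = 1.1117, so P(H|E) = 1.1117/(1+1.1117) = 0.5265.

P(H | E) ≈ 0.5265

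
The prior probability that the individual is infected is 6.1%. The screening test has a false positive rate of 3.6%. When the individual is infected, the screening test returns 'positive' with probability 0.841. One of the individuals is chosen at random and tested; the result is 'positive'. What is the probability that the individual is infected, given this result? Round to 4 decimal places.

P(H | E) ≈ 0.6028

Write H for 'the individual is infected'. Prior odds H:¬H = 0.061/0.939 = 0.064963. For the 'positive' outcome, the likelihood ratio is 0.841/0.036 = 23.361.
Posterior odds = 0.064963 × 23.361 = 1.5176, so P(H|E) = 1.5176/(1+1.5176) = 0.6028.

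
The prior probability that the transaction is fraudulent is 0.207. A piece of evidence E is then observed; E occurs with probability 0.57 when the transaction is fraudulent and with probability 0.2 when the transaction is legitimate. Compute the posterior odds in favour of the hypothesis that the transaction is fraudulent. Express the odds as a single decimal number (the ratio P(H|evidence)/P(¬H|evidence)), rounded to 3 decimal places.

Prior odds = 0.207/(1−0.207) = 0.26103. In log-odds, ln(0.26103) = -1.3431.
Add log likelihood ratio: ln(2.8500) = 1.0473.
Posterior log-odds = -0.29579, so posterior odds = exp(-0.29579) = 0.74395.

Posterior odds ≈ 0.744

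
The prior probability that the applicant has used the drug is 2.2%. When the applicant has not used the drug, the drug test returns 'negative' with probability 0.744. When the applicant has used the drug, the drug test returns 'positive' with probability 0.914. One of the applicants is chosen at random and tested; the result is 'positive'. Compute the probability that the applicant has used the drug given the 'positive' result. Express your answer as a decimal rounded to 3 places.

P(H | E) ≈ 0.074

Let H be the event that the applicant has used the drug. P(H) = 0.022, so P(¬H) = 0.978. With E the 'positive' result, P(E|H) = 0.914 and P(E|¬H) = 0.256.
P(E) = 0.914·0.022 + 0.256·0.978 = 0.020108 + 0.25037 = 0.27048.
By Bayes' theorem, P(H|E) = 0.020108 / 0.27048 = 0.074.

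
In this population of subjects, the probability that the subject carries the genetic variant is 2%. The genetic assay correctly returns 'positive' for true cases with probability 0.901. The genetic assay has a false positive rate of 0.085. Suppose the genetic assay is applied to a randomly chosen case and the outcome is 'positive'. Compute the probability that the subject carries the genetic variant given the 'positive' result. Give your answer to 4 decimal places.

Write H for 'the subject carries the genetic variant'. Prior odds H:¬H = 0.02/0.98 = 0.020408. For the 'positive' outcome, the likelihood ratio is 0.901/0.085 = 10.600.
Posterior odds = 0.020408 × 10.600 = 0.21633, so P(H|E) = 0.21633/(1+0.21633) = 0.1779.

P(H | E) ≈ 0.1779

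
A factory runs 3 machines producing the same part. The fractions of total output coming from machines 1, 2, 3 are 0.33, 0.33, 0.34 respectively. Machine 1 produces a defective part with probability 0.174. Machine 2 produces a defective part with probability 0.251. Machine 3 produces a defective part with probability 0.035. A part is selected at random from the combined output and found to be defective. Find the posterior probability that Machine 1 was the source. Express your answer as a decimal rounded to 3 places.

P(defective|M1) = 0.174; P(defective|M2) = 0.251; P(defective|M3) = 0.035.
Prior × likelihood for each source: 0.33·0.174=0.05742, 0.33·0.251=0.08283, 0.34·0.035=0.01190. Summing gives P(defective) = 0.15215.
P(Machine 1 | defective) = 0.05742 / 0.15215 = 0.377.

Posterior probability ≈ 0.377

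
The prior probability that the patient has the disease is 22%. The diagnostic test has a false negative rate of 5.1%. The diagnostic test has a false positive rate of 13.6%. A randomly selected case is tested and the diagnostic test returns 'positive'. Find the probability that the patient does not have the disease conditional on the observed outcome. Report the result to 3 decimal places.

Write H for 'the patient has the disease'. Prior odds H:¬H = 0.22/0.78 = 0.28205. For the 'positive' outcome, the likelihood ratio is 0.949/0.136 = 6.9779.
Posterior odds = 0.28205 × 6.9779 = 1.9681, so P(H|E) = 1.9681/(1+1.9681) = 0.663. Then P(¬H|E) = 1 − 0.663 = 0.337.

P(¬H | E) ≈ 0.337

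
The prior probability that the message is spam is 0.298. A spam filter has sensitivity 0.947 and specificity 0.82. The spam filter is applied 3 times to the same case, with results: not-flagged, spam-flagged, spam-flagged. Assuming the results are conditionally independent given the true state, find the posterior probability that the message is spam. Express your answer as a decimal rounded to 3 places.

Posterior P(H) ≈ 0.432

Let H be the event that the message is spam; start with P(H) = 0.298. P('spam-flagged'|H) = 0.947, P('spam-flagged'|¬H) = 0.18.
Update on result 1 ('not-flagged'): P(H) ← 0.053·0.2980 / (0.053·0.2980 + 0.82·0.7020) = 0.015794/0.59143 = 0.0267.
Update on result 2 ('spam-flagged'): P(H) ← 0.947·0.0267 / (0.947·0.0267 + 0.18·0.9733) = 0.025289/0.20048 = 0.1261.
Update on result 3 ('spam-flagged'): P(H) ← 0.947·0.1261 / (0.947·0.1261 + 0.18·0.8739) = 0.11946/0.27675 = 0.4316.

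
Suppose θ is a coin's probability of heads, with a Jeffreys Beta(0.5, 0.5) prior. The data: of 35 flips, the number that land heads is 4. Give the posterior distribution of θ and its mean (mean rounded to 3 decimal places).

Posterior: Beta(4.5, 31.5); mean ≈ 0.125

Observing 4 successes and 31 failures updates Beta(0.5, 0.5) by adding the success and failure counts to the two shape parameters: α = 0.5+4 = 4.5, β = 0.5+31 = 31.5.
E[θ | data] = 4.5/(4.5+31.5) = 0.125.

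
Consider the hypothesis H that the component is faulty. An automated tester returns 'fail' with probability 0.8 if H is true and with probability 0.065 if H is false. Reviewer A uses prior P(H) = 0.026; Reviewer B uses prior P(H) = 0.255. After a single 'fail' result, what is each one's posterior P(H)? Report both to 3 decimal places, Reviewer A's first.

Reviewer A: 0.247; Reviewer B: 0.808

P('+'|H) = 0.8, P('+'|¬H) = 0.065.
Reviewer A: numerator 0.8·0.026 = 0.020800; evidence = 0.020800+0.065·0.974 = 0.084110; posterior = 0.247.
Reviewer B: numerator 0.8·0.255 = 0.20400; evidence = 0.20400+0.065·0.745 = 0.25243; posterior = 0.808.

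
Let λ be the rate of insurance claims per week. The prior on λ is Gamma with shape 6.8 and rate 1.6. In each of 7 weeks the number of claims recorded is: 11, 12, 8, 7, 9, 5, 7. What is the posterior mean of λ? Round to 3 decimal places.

The Poisson likelihood adds the total count to the shape and the number of exposure periods to the rate. Here ∑xᵢ = 59 and n = 7, so shape 6.8→65.8 and rate 1.6→8.6.
E[λ | data] = 65.8/8.6 = 7.651.

Posterior mean ≈ 7.651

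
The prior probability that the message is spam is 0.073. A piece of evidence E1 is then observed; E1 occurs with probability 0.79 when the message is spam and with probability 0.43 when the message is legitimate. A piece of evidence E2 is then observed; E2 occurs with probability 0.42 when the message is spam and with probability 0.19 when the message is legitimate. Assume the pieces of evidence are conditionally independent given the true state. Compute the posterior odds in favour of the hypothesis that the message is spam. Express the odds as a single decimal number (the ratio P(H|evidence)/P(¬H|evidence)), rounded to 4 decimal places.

Posterior odds ≈ 0.3198

Prior odds = 0.073/(1−0.073) = 0.078749. In log-odds, ln(0.078749) = -2.5415.
Add log likelihood ratios: ln(1.8372) + ln(2.2105) = 1.4015.
Posterior log-odds = -1.1400, so posterior odds = exp(-1.1400) = 0.31981.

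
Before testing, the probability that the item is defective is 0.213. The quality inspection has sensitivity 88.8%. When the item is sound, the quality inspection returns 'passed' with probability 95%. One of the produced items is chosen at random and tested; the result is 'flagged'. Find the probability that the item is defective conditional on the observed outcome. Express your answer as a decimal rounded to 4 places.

P(H | E) ≈ 0.8278

Write H for 'the item is defective'. Prior odds H:¬H = 0.213/0.787 = 0.27065. For the 'flagged' outcome, the likelihood ratio is 0.888/0.05 = 17.760.
Posterior odds = 0.27065 × 17.760 = 4.8067, so P(H|E) = 4.8067/(1+4.8067) = 0.8278.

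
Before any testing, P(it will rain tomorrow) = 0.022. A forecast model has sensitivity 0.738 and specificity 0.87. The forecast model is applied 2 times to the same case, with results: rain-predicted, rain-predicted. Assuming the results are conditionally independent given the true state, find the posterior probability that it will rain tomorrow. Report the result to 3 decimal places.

Let H be the event that it will rain tomorrow; start with P(H) = 0.022. P('rain-predicted'|H) = 0.738, P('rain-predicted'|¬H) = 0.13.
Update on result 1 ('rain-predicted'): P(H) ← 0.738·0.0220 / (0.738·0.0220 + 0.13·0.9780) = 0.016236/0.14338 = 0.1132.
Update on result 2 ('rain-predicted'): P(H) ← 0.738·0.1132 / (0.738·0.1132 + 0.13·0.8868) = 0.083572/0.19885 = 0.4203.

Posterior P(H) ≈ 0.420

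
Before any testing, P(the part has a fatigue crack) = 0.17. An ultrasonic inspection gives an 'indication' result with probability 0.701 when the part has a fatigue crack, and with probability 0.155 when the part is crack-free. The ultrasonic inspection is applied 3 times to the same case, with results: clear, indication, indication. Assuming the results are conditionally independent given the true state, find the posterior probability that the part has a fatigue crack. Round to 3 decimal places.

Posterior P(H) ≈ 0.597

With H the event that the part has a fatigue crack, the joint likelihood of the observed sequence is P(data|H) = 0.299·0.701·0.701 = 0.14693 and P(data|¬H) = 0.845·0.155·0.155 = 0.020301.
Bayes: P(H|data) = 0.17·0.14693 / (0.17·0.14693 + 0.83·0.020301) = 0.024978/0.041828 = 0.5972.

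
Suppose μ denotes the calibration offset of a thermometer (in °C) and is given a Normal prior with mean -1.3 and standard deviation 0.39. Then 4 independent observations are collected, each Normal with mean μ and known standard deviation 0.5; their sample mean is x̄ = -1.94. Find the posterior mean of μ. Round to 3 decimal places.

With known σ, the Normal prior is conjugate. Weight on the data is w = (n/σ²)/(n/σ² + 1/τ₀²) = 16.0000/(16.0000+6.57462) = 0.70876.
Posterior mean = w·x̄ + (1−w)·μ₀ = 0.70876·-1.94 + 0.29124·-1.3 = -1.754.

Posterior mean ≈ -1.754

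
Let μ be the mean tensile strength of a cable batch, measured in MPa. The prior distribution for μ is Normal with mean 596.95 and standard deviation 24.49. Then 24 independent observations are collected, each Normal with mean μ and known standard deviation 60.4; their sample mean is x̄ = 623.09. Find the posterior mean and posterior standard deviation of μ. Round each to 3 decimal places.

Prior precision 1/τ₀² = 1/24.49² = 0.00166733; data precision n/σ² = 24/60.4² = 0.00657866.
Posterior precision = 0.00166733 + 0.00657866 = 0.00824599, giving posterior SD = 1/√0.00824599 = 11.012.
Posterior mean = (0.00166733·596.95 + 0.00657866·623.09) / 0.00824599 = 617.805.

Posterior mean ≈ 617.805; posterior SD ≈ 11.012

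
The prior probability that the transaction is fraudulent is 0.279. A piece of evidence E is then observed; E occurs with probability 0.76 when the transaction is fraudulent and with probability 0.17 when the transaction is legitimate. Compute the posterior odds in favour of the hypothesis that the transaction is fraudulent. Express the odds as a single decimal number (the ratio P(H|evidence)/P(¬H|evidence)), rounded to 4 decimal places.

Posterior odds ≈ 1.7300

Prior odds = 0.279/(1−0.279) = 0.38696.
Likelihood ratio for E = 0.76/0.17 = 4.4706.
Posterior odds = prior odds × LR = 1.7300.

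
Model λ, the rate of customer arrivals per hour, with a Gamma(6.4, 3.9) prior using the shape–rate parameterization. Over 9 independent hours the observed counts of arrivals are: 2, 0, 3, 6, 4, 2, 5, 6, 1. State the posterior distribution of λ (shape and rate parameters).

Posterior: Gamma(shape=35.4, rate=12.9)

The Poisson likelihood adds the total count to the shape and the number of exposure periods to the rate. Here ∑xᵢ = 29 and n = 9, so shape 6.4→35.4 and rate 3.9→12.9.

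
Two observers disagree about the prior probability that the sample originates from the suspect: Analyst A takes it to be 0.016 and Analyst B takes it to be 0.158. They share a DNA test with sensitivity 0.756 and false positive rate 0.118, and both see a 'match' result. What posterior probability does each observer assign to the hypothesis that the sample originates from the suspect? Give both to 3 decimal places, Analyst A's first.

Analyst A: 0.094; Analyst B: 0.546

P('+'|H) = 0.756, P('+'|¬H) = 0.118.
Analyst A: numerator 0.756·0.016 = 0.012096; evidence = 0.012096+0.118·0.984 = 0.12821; posterior = 0.094.
Analyst B: numerator 0.756·0.158 = 0.11945; evidence = 0.11945+0.118·0.842 = 0.21880; posterior = 0.546.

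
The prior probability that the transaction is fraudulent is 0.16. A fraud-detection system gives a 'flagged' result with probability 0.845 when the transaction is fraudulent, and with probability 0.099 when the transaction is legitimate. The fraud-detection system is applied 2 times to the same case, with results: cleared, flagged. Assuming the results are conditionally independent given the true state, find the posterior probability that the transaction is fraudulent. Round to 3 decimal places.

With H the event that the transaction is fraudulent, the joint likelihood of the observed sequence is P(data|H) = 0.155·0.845 = 0.13098 and P(data|¬H) = 0.901·0.099 = 0.089199.
Bayes: P(H|data) = 0.16·0.13098 / (0.16·0.13098 + 0.84·0.089199) = 0.020956/0.095883 = 0.2186.

Posterior P(H) ≈ 0.219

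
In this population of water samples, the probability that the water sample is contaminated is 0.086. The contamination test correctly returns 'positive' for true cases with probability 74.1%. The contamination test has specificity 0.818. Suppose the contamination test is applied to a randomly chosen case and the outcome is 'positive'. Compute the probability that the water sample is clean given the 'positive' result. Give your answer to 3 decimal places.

Write H for 'the water sample is contaminated'. Prior odds H:¬H = 0.086/0.914 = 0.094092. For the 'positive' outcome, the likelihood ratio is 0.741/0.182 = 4.0714.
Posterior odds = 0.094092 × 4.0714 = 0.38309, so P(H|E) = 0.38309/(1+0.38309) = 0.277. Then P(¬H|E) = 1 − 0.277 = 0.723.

P(¬H | E) ≈ 0.723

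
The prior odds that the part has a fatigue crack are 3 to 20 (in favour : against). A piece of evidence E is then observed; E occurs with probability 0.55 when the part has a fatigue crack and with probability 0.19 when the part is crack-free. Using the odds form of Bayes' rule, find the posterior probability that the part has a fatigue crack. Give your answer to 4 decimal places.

Posterior probability ≈ 0.3028

Prior odds = 3/20 = 0.15000.
Likelihood ratio for E = 0.55/0.19 = 2.8947.
Posterior odds = prior odds × LR = 0.43421.
Posterior probability = odds/(1+odds) = 0.43421/1.4342 = 0.3028.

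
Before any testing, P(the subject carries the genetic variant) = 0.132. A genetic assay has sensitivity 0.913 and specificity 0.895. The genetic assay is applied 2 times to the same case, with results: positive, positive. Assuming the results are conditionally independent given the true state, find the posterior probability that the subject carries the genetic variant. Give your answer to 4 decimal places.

Posterior P(H) ≈ 0.9200

With H the event that the subject carries the genetic variant, the joint likelihood of the observed sequence is P(data|H) = 0.913·0.913 = 0.83357 and P(data|¬H) = 0.105·0.105 = 0.011025.
Bayes: P(H|data) = 0.132·0.83357 / (0.132·0.83357 + 0.868·0.011025) = 0.11003/0.11960 = 0.9200.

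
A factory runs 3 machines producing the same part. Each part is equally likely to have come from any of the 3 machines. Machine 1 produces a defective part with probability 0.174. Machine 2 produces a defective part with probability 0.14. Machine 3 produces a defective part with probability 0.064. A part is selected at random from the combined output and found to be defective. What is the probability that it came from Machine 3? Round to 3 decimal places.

Posterior probability ≈ 0.169

P(defective|M1) = 0.174; P(defective|M2) = 0.14; P(defective|M3) = 0.064.
Prior × likelihood for each source: 0.333333·0.174=0.05800, 0.333333·0.14=0.04667, 0.333333·0.064=0.02133. Summing gives P(defective) = 0.12600.
P(Machine 3 | defective) = 0.02133 / 0.12600 = 0.169.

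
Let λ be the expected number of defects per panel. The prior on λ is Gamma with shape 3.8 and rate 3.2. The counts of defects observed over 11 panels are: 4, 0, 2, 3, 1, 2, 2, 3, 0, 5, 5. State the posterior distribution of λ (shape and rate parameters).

Total count ∑xᵢ = 27 over n = 11 panels.
Gamma is conjugate to the Poisson likelihood: posterior is Gamma(shape = 3.8+27 = 30.8, rate = 3.2+11 = 14.2).

Posterior: Gamma(shape=30.8, rate=14.2)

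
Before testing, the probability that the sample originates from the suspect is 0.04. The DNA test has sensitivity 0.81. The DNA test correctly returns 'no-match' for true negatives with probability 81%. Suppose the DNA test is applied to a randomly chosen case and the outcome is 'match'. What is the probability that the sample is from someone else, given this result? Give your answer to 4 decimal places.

P(¬H | E) ≈ 0.8492

Let H be the event that the sample originates from the suspect. P(H) = 0.04, so P(¬H) = 0.96. With E the 'match' result, P(E|H) = 0.81 and P(E|¬H) = 0.19.
P(E) = 0.81·0.04 + 0.19·0.96 = 0.032400 + 0.18240 = 0.21480.
By Bayes' theorem, P(H|E) = 0.032400 / 0.21480 = 0.1508. Hence P(¬H|E) = 1 − 0.1508 = 0.8492.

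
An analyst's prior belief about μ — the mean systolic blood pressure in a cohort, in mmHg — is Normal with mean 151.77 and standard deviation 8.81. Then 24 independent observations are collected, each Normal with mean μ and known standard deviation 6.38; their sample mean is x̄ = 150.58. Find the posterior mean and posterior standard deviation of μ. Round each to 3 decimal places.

Posterior mean ≈ 150.605; posterior SD ≈ 1.288

With known σ, the Normal prior is conjugate. Weight on the data is w = (n/σ²)/(n/σ² + 1/τ₀²) = 0.589617/(0.589617+0.0128839) = 0.97862.
Posterior mean = w·x̄ + (1−w)·μ₀ = 0.97862·150.58 + 0.021384·151.77 = 150.605. Posterior variance = 1/(0.589617+0.0128839) = 1.65975, so SD = 1.288.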